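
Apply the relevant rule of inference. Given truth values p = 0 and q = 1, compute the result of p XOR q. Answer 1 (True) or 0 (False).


p = 0, q = 1
Operation: p XOR q
Evaluate: 0 XOR 1 = 1

1


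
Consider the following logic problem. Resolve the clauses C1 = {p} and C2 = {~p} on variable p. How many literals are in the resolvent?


Remove p from C1 and ~p from C2.
C1 remainder: {}
C2 remainder: {}
Union (resolvent): {} (empty clause)
Resolvent has 0 literal(s).

0


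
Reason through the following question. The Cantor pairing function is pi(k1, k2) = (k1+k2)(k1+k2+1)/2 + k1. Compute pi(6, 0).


k1 + k2 = 6
(k1+k2)(k1+k2+1)/2 = 6 * 7 / 2 = 21
pi = 21 + 6 = 27

27


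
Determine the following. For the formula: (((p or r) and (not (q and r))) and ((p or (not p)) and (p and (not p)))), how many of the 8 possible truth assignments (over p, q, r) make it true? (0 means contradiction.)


Check all 8 assignments:
p=0, q=0, r=0: 0
p=0, q=0, r=1: 0
p=0, q=1, r=0: 0
p=0, q=1, r=1: 0
p=1, q=0, r=0: 0
p=1, q=0, r=1: 0
p=1, q=1, r=0: 0
p=1, q=1, r=1: 0
Count of True = 0

0


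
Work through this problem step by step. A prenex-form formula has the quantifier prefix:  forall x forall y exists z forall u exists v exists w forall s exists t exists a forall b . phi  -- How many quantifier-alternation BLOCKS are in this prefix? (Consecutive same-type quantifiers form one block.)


Quantifier-type sequence: A A E A E E A E E A  (A=forall, E=exists)
Group into maximal same-type runs:
  Ax2 | Ex1 | Ax1 | Ex2 | Ax1 | Ex2 | Ax1
Number of blocks = 7

7


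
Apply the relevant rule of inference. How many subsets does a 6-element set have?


The power set of a set with n elements has 2^n elements.
|P(S)| = 2^6 = 64

64


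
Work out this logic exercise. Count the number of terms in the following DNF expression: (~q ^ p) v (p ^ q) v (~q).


A DNF formula is a disjunction of terms (conjunctions).
Terms are separated by v.
Counting the disjuncts: 3 terms.

3


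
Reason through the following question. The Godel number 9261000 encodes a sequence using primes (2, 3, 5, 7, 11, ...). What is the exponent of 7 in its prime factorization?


Factorize 9261000 by dividing by 7 repeatedly.
Division steps: 7 divides 9261000 exactly 3 time(s).
Exponent of 7 = 3

3


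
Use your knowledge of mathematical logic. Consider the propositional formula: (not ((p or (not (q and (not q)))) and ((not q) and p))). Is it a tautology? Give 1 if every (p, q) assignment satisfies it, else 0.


Check all 4 assignments:
p=0, q=0: 1
p=0, q=1: 1
p=1, q=0: 0
p=1, q=1: 1
Satisfying count = 3/4.
Tautology iff count = 4: no.

0


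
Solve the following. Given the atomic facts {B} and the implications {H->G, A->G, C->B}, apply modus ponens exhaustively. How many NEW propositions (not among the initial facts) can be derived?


Initial facts: {B}
Apply modus ponens to closure:
  (no implication fires)
Final known: {B}
New propositions: {(none)}
Count = 0

0


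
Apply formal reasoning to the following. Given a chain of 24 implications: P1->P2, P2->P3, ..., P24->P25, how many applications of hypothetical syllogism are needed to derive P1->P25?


With 24 implications in a chain connecting 25 propositions:
P1->P2, P2->P3, ..., P24->P25
Steps needed = (number of implications) - 1 = 24 - 1 = 23

23


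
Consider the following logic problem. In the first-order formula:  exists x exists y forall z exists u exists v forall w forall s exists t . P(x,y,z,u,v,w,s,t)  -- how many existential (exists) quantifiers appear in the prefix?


Quantifier prefix: exists x exists y forall z exists u exists v forall w forall s exists t
Mark each quantifier type:
  E E U E E U U E
Universal count = 3, Existential count = 5
Asked for existential (exists) quantifiers: 5

5


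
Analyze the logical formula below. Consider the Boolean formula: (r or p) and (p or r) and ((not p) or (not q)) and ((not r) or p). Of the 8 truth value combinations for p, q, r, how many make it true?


Evaluate all 8 assignments for p, q, r:
p=0, q=0, r=0: 0
p=0, q=0, r=1: 0
p=0, q=1, r=0: 0
p=0, q=1, r=1: 0
p=1, q=0, r=0: 1
p=1, q=0, r=1: 1
p=1, q=1, r=0: 0
p=1, q=1, r=1: 0
Satisfying count = 2

2


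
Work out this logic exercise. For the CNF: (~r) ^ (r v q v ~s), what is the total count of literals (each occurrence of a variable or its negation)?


Counting literals in each clause:
Clause 1: 1 literal(s)
Clause 2: 3 literal(s)
Total = 4

4


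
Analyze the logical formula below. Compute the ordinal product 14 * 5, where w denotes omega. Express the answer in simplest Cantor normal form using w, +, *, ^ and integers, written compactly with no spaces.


Compute 14 * 5.
Ordinal * is associative and left-distributive over +, but NOT commutative; for finite n>1, n*w = w but w*n stays w*n.
Both finite; ordinal * agrees with natural *: 14 * 5 = 70.
Result = 70

70


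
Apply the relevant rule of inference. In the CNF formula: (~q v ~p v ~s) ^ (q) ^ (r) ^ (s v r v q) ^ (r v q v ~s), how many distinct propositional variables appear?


Identify each variable that appears in the formula.
Variables found: p, q, r, s
Count = 4

4


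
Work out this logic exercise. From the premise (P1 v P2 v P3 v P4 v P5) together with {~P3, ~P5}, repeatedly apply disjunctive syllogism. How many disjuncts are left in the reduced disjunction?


Original disjuncts (5): P1, P2, P3, P4, P5
Negated (eliminate): ~P3, ~P5
Remaining disjuncts: P1, P2, P4
Count = 5 - 2 = 3

3


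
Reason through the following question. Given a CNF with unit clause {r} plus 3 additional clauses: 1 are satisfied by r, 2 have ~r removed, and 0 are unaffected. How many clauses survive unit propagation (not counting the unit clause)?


Satisfied (removed): 1
Shortened (remain): 2
Unchanged (remain): 0
Remaining = 2 + 0 = 2

2


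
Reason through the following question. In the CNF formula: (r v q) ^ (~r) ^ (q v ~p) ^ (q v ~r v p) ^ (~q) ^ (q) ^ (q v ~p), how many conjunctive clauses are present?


A CNF formula is a conjunction of clauses.
Clauses are separated by ^.
Counting the conjuncts: 7 clauses.

7


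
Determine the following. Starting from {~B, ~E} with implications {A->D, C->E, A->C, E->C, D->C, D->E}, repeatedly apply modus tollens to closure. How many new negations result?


Initial negated facts: {~B, ~E}
Apply modus tollens to closure:
  ~E and C->E  =>  ~C
  ~C and A->C  =>  ~A
  ~C and D->C  =>  ~D
Final negated: {~A, ~B, ~C, ~D, ~E}
New negations: {~A, ~C, ~D}
Count = 3

3


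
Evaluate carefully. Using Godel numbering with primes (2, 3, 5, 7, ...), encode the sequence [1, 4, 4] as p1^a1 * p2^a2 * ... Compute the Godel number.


Encode each element as an exponent of the corresponding prime:
  2^1 = 2
  3^4 = 81
  5^4 = 625
Product = 2 * 81 * 625 = 101250

101250


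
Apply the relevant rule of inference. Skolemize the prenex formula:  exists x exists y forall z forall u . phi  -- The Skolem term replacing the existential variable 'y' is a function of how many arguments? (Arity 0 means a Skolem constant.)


Quantifier prefix: exists x exists y forall z forall u
'y' is existentially quantified at position 2.
No universal quantifiers precede it.
Skolem function arity = 0 (a Skolem constant)

0


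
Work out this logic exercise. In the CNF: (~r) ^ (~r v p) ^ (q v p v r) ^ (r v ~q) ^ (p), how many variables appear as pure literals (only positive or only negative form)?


Check each variable for pure literal status:
p: pure positive
q: mixed (not pure)
r: mixed (not pure)
Pure literal count = 1

1


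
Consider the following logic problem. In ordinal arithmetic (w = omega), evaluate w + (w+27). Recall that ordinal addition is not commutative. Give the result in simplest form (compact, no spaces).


Compute w + (w+27).
Ordinal + is associative but NOT commutative; for finite n>0, n + w = w but w + n stays w+n.
w + (w+27) = (w+w) + 27 = w*2+27.
Result = w*2+27

w*2+27


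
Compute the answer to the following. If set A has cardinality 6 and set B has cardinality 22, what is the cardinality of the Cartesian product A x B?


The Cartesian product A x B contains all ordered pairs (a, b).
|A x B| = |A| * |B| = 6 * 22 = 132

132


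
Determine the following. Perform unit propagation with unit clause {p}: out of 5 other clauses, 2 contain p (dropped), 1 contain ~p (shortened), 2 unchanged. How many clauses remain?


Satisfied (removed): 2
Shortened (remain): 1
Unchanged (remain): 2
Remaining = 1 + 2 = 3

3


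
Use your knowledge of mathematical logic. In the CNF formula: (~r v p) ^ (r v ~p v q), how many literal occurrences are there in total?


Counting literals in each clause:
Clause 1: 2 literal(s)
Clause 2: 3 literal(s)
Total = 5

5


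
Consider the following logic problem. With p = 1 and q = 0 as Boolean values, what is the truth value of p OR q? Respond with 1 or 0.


p = 1, q = 0
Operation: p OR q
Evaluate: 1 OR 0 = 1

1


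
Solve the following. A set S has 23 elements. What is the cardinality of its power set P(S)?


The power set of a set with n elements has 2^n elements.
|P(S)| = 2^23 = 8388608

8388608


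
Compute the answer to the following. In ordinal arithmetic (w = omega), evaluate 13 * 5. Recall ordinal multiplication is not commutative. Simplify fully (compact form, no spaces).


Compute 13 * 5.
Ordinal * is associative and left-distributive over +, but NOT commutative; for finite n>1, n*w = w but w*n stays w*n.
Both finite; ordinal * agrees with natural *: 13 * 5 = 65.
Result = 65

65


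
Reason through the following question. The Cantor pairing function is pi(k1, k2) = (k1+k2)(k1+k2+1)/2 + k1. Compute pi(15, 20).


k1 + k2 = 35
(k1+k2)(k1+k2+1)/2 = 35 * 36 / 2 = 630
pi = 630 + 15 = 645

645


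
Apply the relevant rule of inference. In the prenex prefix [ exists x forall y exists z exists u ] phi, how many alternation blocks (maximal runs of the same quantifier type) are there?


Quantifier-type sequence: E A E E  (A=forall, E=exists)
Group into maximal same-type runs:
  Ex1 | Ax1 | Ex2
Number of blocks = 3

3


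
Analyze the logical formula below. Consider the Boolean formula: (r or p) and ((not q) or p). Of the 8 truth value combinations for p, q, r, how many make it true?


Evaluate all 8 assignments for p, q, r:
p=0, q=0, r=0: 0
p=0, q=0, r=1: 1
p=0, q=1, r=0: 0
p=0, q=1, r=1: 0
p=1, q=0, r=0: 1
p=1, q=0, r=1: 1
p=1, q=1, r=0: 1
p=1, q=1, r=1: 1
Satisfying count = 5

5


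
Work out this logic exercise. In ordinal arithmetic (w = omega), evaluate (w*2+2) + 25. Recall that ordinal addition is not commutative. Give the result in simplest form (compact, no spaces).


Compute (w*2+2) + 25.
Ordinal + is associative but NOT commutative; for finite n>0, n + w = w but w + n stays w+n.
By associativity: (w*2+2) + 25 = w*2 + (2+25) = w*2+27.
Result = w*2+27

w*2+27


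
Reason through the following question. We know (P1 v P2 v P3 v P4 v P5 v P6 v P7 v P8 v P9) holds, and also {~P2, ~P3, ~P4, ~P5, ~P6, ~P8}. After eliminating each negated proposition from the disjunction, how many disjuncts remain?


Original disjuncts (9): P1, P2, P3, P4, P5, P6, P7, P8, P9
Negated (eliminate): ~P2, ~P3, ~P4, ~P5, ~P6, ~P8
Remaining disjuncts: P1, P7, P9
Count = 9 - 6 = 3

3


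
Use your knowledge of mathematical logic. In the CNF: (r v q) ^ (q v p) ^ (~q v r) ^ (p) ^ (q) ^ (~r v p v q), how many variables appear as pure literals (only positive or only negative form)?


Check each variable for pure literal status:
p: pure positive
q: mixed (not pure)
r: mixed (not pure)
Pure literal count = 1

1


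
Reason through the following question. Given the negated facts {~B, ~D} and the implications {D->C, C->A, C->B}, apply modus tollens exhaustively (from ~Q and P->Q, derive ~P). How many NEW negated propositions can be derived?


Initial negated facts: {~B, ~D}
Apply modus tollens to closure:
  ~B and C->B  =>  ~C
Final negated: {~B, ~C, ~D}
New negations: {~C}
Count = 1

1


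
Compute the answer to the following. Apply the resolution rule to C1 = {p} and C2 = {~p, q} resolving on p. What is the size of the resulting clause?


Remove p from C1 and ~p from C2.
C1 remainder: {}
C2 remainder: {q}
Union (resolvent): {q}
Resolvent has 1 literal(s).

1


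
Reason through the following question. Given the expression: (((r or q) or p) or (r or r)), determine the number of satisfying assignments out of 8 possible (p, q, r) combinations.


Check all 8 assignments:
p=0, q=0, r=0: 0
p=0, q=0, r=1: 1
p=0, q=1, r=0: 1
p=0, q=1, r=1: 1
p=1, q=0, r=0: 1
p=1, q=0, r=1: 1
p=1, q=1, r=0: 1
p=1, q=1, r=1: 1
Count of True = 7

7


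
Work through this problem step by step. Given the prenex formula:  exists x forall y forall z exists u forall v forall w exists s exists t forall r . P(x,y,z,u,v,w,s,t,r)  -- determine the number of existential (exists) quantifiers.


Quantifier prefix: exists x forall y forall z exists u forall v forall w exists s exists t forall r
Mark each quantifier type:
  E U U E U U E E U
Universal count = 5, Existential count = 4
Asked for existential (exists) quantifiers: 4

4


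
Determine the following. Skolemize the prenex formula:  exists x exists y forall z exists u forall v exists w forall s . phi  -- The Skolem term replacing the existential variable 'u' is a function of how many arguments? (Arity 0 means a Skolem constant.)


Quantifier prefix: exists x exists y forall z exists u forall v exists w forall s
'u' is existentially quantified at position 4.
Universal variables preceding it: z
Skolem function arity = 1

1


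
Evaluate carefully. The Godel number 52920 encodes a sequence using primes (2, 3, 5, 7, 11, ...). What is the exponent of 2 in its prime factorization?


Factorize 52920 by dividing by 2 repeatedly.
Division steps: 2 divides 52920 exactly 3 time(s).
Exponent of 2 = 3

3


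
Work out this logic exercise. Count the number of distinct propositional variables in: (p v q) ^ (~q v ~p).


Identify each variable that appears in the formula.
Variables found: p, q
Count = 2

2


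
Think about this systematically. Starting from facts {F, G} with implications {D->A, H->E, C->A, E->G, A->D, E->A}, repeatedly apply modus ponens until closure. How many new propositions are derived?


Initial facts: {F, G}
Apply modus ponens to closure:
  (no implication fires)
Final known: {F, G}
New propositions: {(none)}
Count = 0

0


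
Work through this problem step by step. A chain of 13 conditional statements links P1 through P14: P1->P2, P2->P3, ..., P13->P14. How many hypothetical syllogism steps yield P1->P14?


With 13 implications in a chain connecting 14 propositions:
P1->P2, P2->P3, ..., P13->P14
Steps needed = (number of implications) - 1 = 13 - 1 = 12

12


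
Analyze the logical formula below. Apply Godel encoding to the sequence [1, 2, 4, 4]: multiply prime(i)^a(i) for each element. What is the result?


Encode each element as an exponent of the corresponding prime:
  2^1 = 2
  3^2 = 9
  5^4 = 625
  7^4 = 2401
Product = 2 * 9 * 625 * 2401 = 27011250

27011250


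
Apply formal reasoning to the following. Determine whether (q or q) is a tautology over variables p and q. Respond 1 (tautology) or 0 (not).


Check all 4 assignments:
p=0, q=0: 0
p=0, q=1: 1
p=1, q=0: 0
p=1, q=1: 1
Satisfying count = 2/4.
Tautology iff count = 4: no.

0


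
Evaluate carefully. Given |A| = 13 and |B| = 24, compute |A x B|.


The Cartesian product A x B contains all ordered pairs (a, b).
|A x B| = |A| * |B| = 13 * 24 = 312

312


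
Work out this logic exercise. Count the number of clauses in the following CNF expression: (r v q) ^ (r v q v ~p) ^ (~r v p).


A CNF formula is a conjunction of clauses.
Clauses are separated by ^.
Counting the conjuncts: 3 clauses.

3


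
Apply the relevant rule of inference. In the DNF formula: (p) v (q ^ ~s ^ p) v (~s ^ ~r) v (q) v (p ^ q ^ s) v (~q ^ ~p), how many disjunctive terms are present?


A DNF formula is a disjunction of terms (conjunctions).
Terms are separated by v.
Counting the disjuncts: 6 terms.

6


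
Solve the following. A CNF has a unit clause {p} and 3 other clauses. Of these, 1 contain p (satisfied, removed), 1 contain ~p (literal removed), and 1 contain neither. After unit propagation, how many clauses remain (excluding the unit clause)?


Satisfied (removed): 1
Shortened (remain): 1
Unchanged (remain): 1
Remaining = 1 + 1 = 2

2


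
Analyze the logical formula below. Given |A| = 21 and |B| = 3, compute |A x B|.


The Cartesian product A x B contains all ordered pairs (a, b).
|A x B| = |A| * |B| = 21 * 3 = 63

63


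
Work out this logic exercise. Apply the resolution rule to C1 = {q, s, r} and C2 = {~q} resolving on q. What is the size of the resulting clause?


Remove q from C1 and ~q from C2.
C1 remainder: {s, r}
C2 remainder: {}
Union (resolvent): {r, s}
Resolvent has 2 literal(s).

2


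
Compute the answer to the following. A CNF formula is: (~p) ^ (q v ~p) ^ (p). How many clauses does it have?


A CNF formula is a conjunction of clauses.
Clauses are separated by ^.
Counting the conjuncts: 3 clauses.

3


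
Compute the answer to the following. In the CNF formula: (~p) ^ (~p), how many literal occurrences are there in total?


Counting literals in each clause:
Clause 1: 1 literal(s)
Clause 2: 1 literal(s)
Total = 2

2


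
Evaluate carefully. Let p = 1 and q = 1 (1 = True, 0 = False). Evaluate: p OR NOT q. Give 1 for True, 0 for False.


p = 1, q = 1
Operation: p OR NOT q
Evaluate: 1 OR NOT 1 = 1

1


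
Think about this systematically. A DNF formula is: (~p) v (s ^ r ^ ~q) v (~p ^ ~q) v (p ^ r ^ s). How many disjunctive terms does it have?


A DNF formula is a disjunction of terms (conjunctions).
Terms are separated by v.
Counting the disjuncts: 4 terms.

4


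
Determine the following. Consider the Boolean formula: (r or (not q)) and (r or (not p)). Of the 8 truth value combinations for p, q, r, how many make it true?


Evaluate all 8 assignments for p, q, r:
p=0, q=0, r=0: 1
p=0, q=0, r=1: 1
p=0, q=1, r=0: 0
p=0, q=1, r=1: 1
p=1, q=0, r=0: 0
p=1, q=0, r=1: 1
p=1, q=1, r=0: 0
p=1, q=1, r=1: 1
Satisfying count = 5

5


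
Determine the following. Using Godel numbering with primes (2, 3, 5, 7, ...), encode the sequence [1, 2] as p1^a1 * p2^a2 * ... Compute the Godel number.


Encode each element as an exponent of the corresponding prime:
  2^1 = 2
  3^2 = 9
Product = 2 * 9 = 18

18


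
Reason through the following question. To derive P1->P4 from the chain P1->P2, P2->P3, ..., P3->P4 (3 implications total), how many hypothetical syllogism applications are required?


With 3 implications in a chain connecting 4 propositions:
P1->P2, P2->P3, ..., P3->P4
Steps needed = (number of implications) - 1 = 3 - 1 = 2

2


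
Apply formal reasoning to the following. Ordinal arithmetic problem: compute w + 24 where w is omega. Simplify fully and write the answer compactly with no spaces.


Compute w + 24.
Ordinal + is associative but NOT commutative; for finite n>0, n + w = w but w + n stays w+n.
w + 24 is already in normal form (a successor ordinal beyond w).
Result = w+24

w+24


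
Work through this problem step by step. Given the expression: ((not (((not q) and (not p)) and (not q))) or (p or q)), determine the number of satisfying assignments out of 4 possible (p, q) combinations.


Check all 4 assignments:
p=0, q=0: 0
p=0, q=1: 1
p=1, q=0: 1
p=1, q=1: 1
Count of True = 3

3


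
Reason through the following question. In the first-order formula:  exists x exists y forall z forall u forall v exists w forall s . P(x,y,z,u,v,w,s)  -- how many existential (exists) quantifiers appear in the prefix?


Quantifier prefix: exists x exists y forall z forall u forall v exists w forall s
Mark each quantifier type:
  E E U U U E U
Universal count = 4, Existential count = 3
Asked for existential (exists) quantifiers: 3

3


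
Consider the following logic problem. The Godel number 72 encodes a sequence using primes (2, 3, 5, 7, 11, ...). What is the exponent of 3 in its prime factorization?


Factorize 72 by dividing by 3 repeatedly.
Division steps: 3 divides 72 exactly 2 time(s).
Exponent of 3 = 2

2


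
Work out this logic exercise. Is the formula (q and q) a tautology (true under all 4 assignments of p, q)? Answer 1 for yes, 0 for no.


Check all 4 assignments:
p=0, q=0: 0
p=0, q=1: 1
p=1, q=0: 0
p=1, q=1: 1
Satisfying count = 2/4.
Tautology iff count = 4: no.

0


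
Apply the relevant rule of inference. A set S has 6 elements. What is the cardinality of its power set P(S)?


The power set of a set with n elements has 2^n elements.
|P(S)| = 2^6 = 64

64


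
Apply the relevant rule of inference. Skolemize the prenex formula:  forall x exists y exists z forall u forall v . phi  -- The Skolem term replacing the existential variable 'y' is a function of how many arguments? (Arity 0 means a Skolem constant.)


Quantifier prefix: forall x exists y exists z forall u forall v
'y' is existentially quantified at position 2.
Universal variables preceding it: x
Skolem function arity = 1

1


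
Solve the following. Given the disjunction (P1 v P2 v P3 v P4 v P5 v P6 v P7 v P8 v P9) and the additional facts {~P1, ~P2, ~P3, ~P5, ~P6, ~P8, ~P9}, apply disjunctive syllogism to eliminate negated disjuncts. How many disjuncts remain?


Original disjuncts (9): P1, P2, P3, P4, P5, P6, P7, P8, P9
Negated (eliminate): ~P1, ~P2, ~P3, ~P5, ~P6, ~P8, ~P9
Remaining disjuncts: P4, P7
Count = 9 - 7 = 2

2


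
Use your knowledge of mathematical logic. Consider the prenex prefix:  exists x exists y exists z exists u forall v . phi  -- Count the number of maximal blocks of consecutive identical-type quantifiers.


Quantifier-type sequence: E E E E A  (A=forall, E=exists)
Group into maximal same-type runs:
  Ex4 | Ax1
Number of blocks = 2

2


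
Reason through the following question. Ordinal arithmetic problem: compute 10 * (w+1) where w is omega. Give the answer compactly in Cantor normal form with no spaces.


Compute 10 * (w+1).
Ordinal * is associative and left-distributive over +, but NOT commutative; for finite n>1, n*w = w but w*n stays w*n.
By left-distributivity: 10 * (w+1) = 10*w + 10*1 = w + 10 = w+10.
Result = w+10

w+10


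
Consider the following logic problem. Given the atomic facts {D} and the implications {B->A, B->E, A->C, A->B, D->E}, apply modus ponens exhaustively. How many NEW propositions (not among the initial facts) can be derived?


Initial facts: {D}
Apply modus ponens to closure:
  D and D->E  =>  E
Final known: {D, E}
New propositions: {E}
Count = 1

1


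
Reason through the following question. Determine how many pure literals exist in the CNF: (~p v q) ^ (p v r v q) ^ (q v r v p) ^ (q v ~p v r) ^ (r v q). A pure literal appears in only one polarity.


Check each variable for pure literal status:
p: mixed (not pure)
q: pure positive
r: pure positive
Pure literal count = 2

2


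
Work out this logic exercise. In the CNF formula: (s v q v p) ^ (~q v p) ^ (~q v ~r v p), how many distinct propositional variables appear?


Identify each variable that appears in the formula.
Variables found: p, q, r, s
Count = 4

4


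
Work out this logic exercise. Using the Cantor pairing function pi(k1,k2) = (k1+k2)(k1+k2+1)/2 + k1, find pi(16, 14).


k1 + k2 = 30
(k1+k2)(k1+k2+1)/2 = 30 * 31 / 2 = 465
pi = 465 + 16 = 481

481


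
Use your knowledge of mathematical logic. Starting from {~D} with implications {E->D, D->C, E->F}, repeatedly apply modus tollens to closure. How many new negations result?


Initial negated facts: {~D}
Apply modus tollens to closure:
  ~D and E->D  =>  ~E
Final negated: {~D, ~E}
New negations: {~E}
Count = 1

1


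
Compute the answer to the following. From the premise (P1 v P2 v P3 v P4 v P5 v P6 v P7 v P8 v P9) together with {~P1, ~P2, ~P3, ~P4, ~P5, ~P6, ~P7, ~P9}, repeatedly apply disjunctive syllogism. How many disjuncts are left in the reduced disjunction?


Original disjuncts (9): P1, P2, P3, P4, P5, P6, P7, P8, P9
Negated (eliminate): ~P1, ~P2, ~P3, ~P4, ~P5, ~P6, ~P7, ~P9
Remaining disjuncts: P8
Count = 9 - 8 = 1

1


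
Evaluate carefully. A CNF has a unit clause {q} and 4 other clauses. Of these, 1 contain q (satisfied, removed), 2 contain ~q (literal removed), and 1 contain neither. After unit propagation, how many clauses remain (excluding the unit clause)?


Satisfied (removed): 1
Shortened (remain): 2
Unchanged (remain): 1
Remaining = 2 + 1 = 3

3


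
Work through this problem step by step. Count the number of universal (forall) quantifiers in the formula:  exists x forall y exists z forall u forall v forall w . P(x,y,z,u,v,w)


Quantifier prefix: exists x forall y exists z forall u forall v forall w
Mark each quantifier type:
  E U E U U U
Universal count = 4, Existential count = 2
Asked for universal (forall) quantifiers: 4

4


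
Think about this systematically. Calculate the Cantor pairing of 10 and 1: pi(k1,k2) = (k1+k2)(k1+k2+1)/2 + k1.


k1 + k2 = 11
(k1+k2)(k1+k2+1)/2 = 11 * 12 / 2 = 66
pi = 66 + 10 = 76

76


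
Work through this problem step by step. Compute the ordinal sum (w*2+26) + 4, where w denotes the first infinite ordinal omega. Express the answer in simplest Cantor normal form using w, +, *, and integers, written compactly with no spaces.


Compute (w*2+26) + 4.
Ordinal + is associative but NOT commutative; for finite n>0, n + w = w but w + n stays w+n.
By associativity: (w*2+26) + 4 = w*2 + (26+4) = w*2+30.
Result = w*2+30

w*2+30


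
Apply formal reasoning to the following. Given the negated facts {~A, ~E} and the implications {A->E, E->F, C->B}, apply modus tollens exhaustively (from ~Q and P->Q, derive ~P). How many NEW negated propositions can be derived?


Initial negated facts: {~A, ~E}
Apply modus tollens to closure:
  (no implication fires)
Final negated: {~A, ~E}
New negations: {(none)}
Count = 0

0


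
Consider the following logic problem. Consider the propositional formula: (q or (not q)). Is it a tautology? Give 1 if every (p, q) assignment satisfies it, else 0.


Check all 4 assignments:
p=0, q=0: 1
p=0, q=1: 1
p=1, q=0: 1
p=1, q=1: 1
Satisfying count = 4/4.
Tautology iff count = 4: yes.

1


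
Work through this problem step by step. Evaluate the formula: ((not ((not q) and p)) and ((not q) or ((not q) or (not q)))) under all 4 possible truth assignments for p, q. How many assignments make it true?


Check all 4 assignments:
p=0, q=0: 1
p=0, q=1: 0
p=1, q=0: 0
p=1, q=1: 0
Count of True = 1

1


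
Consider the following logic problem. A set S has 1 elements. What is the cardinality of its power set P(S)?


The power set of a set with n elements has 2^n elements.
|P(S)| = 2^1 = 2

2


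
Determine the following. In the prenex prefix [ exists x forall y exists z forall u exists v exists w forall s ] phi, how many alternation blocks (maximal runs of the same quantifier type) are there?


Quantifier-type sequence: E A E A E E A  (A=forall, E=exists)
Group into maximal same-type runs:
  Ex1 | Ax1 | Ex1 | Ax1 | Ex2 | Ax1
Number of blocks = 6

6


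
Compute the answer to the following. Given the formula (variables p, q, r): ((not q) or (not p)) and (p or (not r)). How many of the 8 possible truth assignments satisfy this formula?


Evaluate all 8 assignments for p, q, r:
p=0, q=0, r=0: 1
p=0, q=0, r=1: 0
p=0, q=1, r=0: 1
p=0, q=1, r=1: 0
p=1, q=0, r=0: 1
p=1, q=0, r=1: 1
p=1, q=1, r=0: 0
p=1, q=1, r=1: 0
Satisfying count = 4

4


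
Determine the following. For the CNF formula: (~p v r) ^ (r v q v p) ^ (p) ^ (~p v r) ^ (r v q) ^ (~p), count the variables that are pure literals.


Check each variable for pure literal status:
p: mixed (not pure)
q: pure positive
r: pure positive
Pure literal count = 2

2


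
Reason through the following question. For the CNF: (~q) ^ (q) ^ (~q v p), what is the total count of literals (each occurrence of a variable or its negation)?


Counting literals in each clause:
Clause 1: 1 literal(s)
Clause 2: 1 literal(s)
Clause 3: 2 literal(s)
Total = 4

4


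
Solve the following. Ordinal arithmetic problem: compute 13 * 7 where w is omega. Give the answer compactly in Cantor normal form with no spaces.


Compute 13 * 7.
Ordinal * is associative and left-distributive over +, but NOT commutative; for finite n>1, n*w = w but w*n stays w*n.
Both finite; ordinal * agrees with natural *: 13 * 7 = 91.
Result = 91

91


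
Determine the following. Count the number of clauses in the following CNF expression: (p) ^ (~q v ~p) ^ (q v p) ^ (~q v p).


A CNF formula is a conjunction of clauses.
Clauses are separated by ^.
Counting the conjuncts: 4 clauses.

4


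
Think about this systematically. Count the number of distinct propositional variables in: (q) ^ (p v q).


Identify each variable that appears in the formula.
Variables found: p, q
Count = 2

2


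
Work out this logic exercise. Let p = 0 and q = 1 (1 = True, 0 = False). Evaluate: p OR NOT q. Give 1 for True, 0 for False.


p = 0, q = 1
Operation: p OR NOT q
Evaluate: 0 OR NOT 1 = 0

0


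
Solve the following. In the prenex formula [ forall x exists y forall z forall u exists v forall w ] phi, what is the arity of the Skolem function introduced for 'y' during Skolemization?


Quantifier prefix: forall x exists y forall z forall u exists v forall w
'y' is existentially quantified at position 2.
Universal variables preceding it: x
Skolem function arity = 1

1


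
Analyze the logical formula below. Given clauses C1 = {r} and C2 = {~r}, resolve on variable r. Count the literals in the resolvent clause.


Remove r from C1 and ~r from C2.
C1 remainder: {}
C2 remainder: {}
Union (resolvent): {} (empty clause)
Resolvent has 0 literal(s).

0


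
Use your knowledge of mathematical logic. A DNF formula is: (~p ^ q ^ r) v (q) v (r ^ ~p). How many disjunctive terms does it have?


A DNF formula is a disjunction of terms (conjunctions).
Terms are separated by v.
Counting the disjuncts: 3 terms.

3


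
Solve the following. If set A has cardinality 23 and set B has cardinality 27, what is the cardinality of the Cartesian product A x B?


The Cartesian product A x B contains all ordered pairs (a, b).
|A x B| = |A| * |B| = 23 * 27 = 621

621


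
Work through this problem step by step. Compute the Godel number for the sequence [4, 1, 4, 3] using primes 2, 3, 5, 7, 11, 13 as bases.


Encode each element as an exponent of the corresponding prime:
  2^4 = 16
  3^1 = 3
  5^4 = 625
  7^3 = 343
Product = 16 * 3 * 625 * 343 = 10290000

10290000


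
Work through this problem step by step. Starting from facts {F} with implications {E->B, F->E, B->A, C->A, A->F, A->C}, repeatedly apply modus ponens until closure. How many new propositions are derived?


Initial facts: {F}
Apply modus ponens to closure:
  F and F->E  =>  E
  E and E->B  =>  B
  B and B->A  =>  A
  A and A->C  =>  C
Final known: {A, B, C, E, F}
New propositions: {A, B, C, E}
Count = 4

4


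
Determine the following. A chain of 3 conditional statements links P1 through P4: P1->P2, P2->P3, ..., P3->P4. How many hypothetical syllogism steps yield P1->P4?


With 3 implications in a chain connecting 4 propositions:
P1->P2, P2->P3, ..., P3->P4
Steps needed = (number of implications) - 1 = 3 - 1 = 2

2


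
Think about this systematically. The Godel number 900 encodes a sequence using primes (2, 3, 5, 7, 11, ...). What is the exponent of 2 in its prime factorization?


Factorize 900 by dividing by 2 repeatedly.
Division steps: 2 divides 900 exactly 2 time(s).
Exponent of 2 = 2

2


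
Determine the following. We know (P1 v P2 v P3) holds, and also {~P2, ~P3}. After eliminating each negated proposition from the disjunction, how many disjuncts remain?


Original disjuncts (3): P1, P2, P3
Negated (eliminate): ~P2, ~P3
Remaining disjuncts: P1
Count = 3 - 2 = 1

1


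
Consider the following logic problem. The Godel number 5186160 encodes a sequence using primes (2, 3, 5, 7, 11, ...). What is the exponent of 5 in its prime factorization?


Factorize 5186160 by dividing by 5 repeatedly.
Division steps: 5 divides 5186160 exactly 1 time(s).
Exponent of 5 = 1

1


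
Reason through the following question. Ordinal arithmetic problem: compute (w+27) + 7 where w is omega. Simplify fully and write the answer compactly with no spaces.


Compute (w+27) + 7.
Ordinal + is associative but NOT commutative; for finite n>0, n + w = w but w + n stays w+n.
By associativity: (w+27) + 7 = w + (27+7) = w+34.
Result = w+34

w+34


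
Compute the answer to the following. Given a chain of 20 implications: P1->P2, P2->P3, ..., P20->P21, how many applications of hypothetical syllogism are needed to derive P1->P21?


With 20 implications in a chain connecting 21 propositions:
P1->P2, P2->P3, ..., P20->P21
Steps needed = (number of implications) - 1 = 20 - 1 = 19

19


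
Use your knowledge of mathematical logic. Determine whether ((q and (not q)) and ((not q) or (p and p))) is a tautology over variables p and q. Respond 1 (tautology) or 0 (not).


Check all 4 assignments:
p=0, q=0: 0
p=0, q=1: 0
p=1, q=0: 0
p=1, q=1: 0
Satisfying count = 0/4.
Tautology iff count = 4: no.

0


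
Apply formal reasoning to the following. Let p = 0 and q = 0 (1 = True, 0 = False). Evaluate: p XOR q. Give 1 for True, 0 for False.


p = 0, q = 0
Operation: p XOR q
Evaluate: 0 XOR 0 = 0

0


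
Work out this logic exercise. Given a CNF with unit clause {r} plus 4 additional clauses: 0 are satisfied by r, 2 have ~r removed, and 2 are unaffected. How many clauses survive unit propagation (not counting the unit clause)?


Satisfied (removed): 0
Shortened (remain): 2
Unchanged (remain): 2
Remaining = 2 + 2 = 4

4


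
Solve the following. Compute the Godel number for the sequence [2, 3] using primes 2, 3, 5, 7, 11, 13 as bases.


Encode each element as an exponent of the corresponding prime:
  2^2 = 4
  3^3 = 27
Product = 4 * 27 = 108

108


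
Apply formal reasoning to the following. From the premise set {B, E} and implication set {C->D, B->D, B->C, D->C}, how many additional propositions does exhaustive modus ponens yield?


Initial facts: {B, E}
Apply modus ponens to closure:
  B and B->D  =>  D
  B and B->C  =>  C
Final known: {B, C, D, E}
New propositions: {C, D}
Count = 2

2


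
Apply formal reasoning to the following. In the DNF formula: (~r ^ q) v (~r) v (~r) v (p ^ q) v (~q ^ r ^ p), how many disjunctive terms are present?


A DNF formula is a disjunction of terms (conjunctions).
Terms are separated by v.
Counting the disjuncts: 5 terms.

5


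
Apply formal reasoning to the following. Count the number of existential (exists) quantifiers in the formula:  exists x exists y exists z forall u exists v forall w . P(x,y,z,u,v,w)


Quantifier prefix: exists x exists y exists z forall u exists v forall w
Mark each quantifier type:
  E E E U E U
Universal count = 2, Existential count = 4
Asked for existential (exists) quantifiers: 4

4


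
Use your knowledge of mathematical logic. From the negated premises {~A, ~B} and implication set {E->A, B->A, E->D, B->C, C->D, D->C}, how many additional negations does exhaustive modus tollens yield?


Initial negated facts: {~A, ~B}
Apply modus tollens to closure:
  ~A and E->A  =>  ~E
Final negated: {~A, ~B, ~E}
New negations: {~E}
Count = 1

1


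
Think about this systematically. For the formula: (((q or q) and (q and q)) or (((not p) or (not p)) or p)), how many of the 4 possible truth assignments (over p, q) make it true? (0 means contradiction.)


Check all 4 assignments:
p=0, q=0: 1
p=0, q=1: 1
p=1, q=0: 1
p=1, q=1: 1
Count of True = 4

4


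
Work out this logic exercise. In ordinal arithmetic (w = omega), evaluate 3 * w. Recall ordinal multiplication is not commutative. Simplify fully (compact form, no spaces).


Compute 3 * w.
Ordinal * is associative and left-distributive over +, but NOT commutative; for finite n>1, n*w = w but w*n stays w*n.
For finite n>0, n * w = sup{n*k : k<w} = w. So 3 * w = w.
Result = w

w


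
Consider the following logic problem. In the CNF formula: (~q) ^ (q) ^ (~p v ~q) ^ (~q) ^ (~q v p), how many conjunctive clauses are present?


A CNF formula is a conjunction of clauses.
Clauses are separated by ^.
Counting the conjuncts: 5 clauses.

5


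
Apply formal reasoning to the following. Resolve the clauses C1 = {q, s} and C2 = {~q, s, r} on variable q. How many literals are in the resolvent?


Remove q from C1 and ~q from C2.
C1 remainder: {s}
C2 remainder: {s, r}
Union (resolvent): {r, s}
Resolvent has 2 literal(s).

2


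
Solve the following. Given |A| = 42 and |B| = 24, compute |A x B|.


The Cartesian product A x B contains all ordered pairs (a, b).
|A x B| = |A| * |B| = 42 * 24 = 1008

1008


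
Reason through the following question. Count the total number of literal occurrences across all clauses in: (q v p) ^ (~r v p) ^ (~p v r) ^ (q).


Counting literals in each clause:
Clause 1: 2 literal(s)
Clause 2: 2 literal(s)
Clause 3: 2 literal(s)
Clause 4: 1 literal(s)
Total = 7

7


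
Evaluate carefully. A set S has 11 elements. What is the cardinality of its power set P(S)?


The power set of a set with n elements has 2^n elements.
|P(S)| = 2^11 = 2048

2048


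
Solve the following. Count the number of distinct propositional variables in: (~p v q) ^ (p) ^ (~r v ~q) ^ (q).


Identify each variable that appears in the formula.
Variables found: p, q, r
Count = 3

3


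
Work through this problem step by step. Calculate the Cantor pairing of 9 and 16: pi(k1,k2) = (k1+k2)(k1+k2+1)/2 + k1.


k1 + k2 = 25
(k1+k2)(k1+k2+1)/2 = 25 * 26 / 2 = 325
pi = 325 + 9 = 334

334


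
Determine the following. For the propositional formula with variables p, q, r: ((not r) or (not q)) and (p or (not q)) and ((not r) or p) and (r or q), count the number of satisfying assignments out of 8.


Evaluate all 8 assignments for p, q, r:
p=0, q=0, r=0: 0
p=0, q=0, r=1: 0
p=0, q=1, r=0: 0
p=0, q=1, r=1: 0
p=1, q=0, r=0: 0
p=1, q=0, r=1: 1
p=1, q=1, r=0: 1
p=1, q=1, r=1: 0
Satisfying count = 2

2


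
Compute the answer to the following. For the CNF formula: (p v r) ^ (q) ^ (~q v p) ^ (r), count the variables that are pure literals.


Check each variable for pure literal status:
p: pure positive
q: mixed (not pure)
r: pure positive
Pure literal count = 2

2


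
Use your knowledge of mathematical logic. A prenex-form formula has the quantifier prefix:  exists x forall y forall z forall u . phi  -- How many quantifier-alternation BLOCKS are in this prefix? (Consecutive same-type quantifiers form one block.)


Quantifier-type sequence: E A A A  (A=forall, E=exists)
Group into maximal same-type runs:
  Ex1 | Ax3
Number of blocks = 2

2


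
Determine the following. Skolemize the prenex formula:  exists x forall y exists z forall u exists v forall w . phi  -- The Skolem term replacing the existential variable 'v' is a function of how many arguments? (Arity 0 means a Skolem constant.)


Quantifier prefix: exists x forall y exists z forall u exists v forall w
'v' is existentially quantified at position 5.
Universal variables preceding it: y, u
Skolem function arity = 2

2


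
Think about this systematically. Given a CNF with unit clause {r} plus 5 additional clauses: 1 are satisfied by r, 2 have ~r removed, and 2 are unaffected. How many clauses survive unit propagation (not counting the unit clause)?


Satisfied (removed): 1
Shortened (remain): 2
Unchanged (remain): 2
Remaining = 2 + 2 = 4

4


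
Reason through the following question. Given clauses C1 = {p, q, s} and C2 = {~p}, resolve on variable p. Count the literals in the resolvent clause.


Remove p from C1 and ~p from C2.
C1 remainder: {q, s}
C2 remainder: {}
Union (resolvent): {q, s}
Resolvent has 2 literal(s).

2
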